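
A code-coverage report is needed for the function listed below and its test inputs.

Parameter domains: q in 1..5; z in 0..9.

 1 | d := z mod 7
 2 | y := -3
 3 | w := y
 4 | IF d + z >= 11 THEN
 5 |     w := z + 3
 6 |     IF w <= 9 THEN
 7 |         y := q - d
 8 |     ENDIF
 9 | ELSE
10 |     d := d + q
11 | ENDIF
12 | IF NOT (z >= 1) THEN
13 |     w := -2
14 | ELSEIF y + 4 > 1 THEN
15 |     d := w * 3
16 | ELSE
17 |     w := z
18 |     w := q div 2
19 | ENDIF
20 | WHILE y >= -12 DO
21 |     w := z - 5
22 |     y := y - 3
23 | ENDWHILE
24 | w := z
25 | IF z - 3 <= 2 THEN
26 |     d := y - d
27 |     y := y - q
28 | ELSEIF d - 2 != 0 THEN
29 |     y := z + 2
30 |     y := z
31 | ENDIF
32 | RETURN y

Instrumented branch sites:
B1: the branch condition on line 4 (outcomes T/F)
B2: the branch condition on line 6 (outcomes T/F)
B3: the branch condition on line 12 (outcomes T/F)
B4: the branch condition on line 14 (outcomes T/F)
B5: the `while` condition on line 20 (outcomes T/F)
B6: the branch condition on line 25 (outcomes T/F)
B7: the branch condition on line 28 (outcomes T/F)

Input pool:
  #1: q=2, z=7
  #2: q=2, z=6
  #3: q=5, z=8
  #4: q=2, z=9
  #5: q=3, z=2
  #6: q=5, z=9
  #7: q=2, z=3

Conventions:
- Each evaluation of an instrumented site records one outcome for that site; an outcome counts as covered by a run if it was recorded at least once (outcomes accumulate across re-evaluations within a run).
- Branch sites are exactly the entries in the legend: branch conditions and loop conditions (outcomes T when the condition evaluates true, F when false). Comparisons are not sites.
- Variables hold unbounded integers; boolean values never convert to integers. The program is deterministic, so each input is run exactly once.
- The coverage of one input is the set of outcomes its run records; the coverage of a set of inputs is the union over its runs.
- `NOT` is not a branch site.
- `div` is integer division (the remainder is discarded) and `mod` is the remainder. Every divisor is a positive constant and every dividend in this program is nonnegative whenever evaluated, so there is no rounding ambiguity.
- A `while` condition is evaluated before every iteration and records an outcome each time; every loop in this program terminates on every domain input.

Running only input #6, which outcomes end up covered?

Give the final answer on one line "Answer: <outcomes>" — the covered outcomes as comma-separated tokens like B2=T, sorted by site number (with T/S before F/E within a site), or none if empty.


Event log for input #6 (q=5, z=9):
  B1->T, B2->F, B3->F, B4->F, B5->T, B5->T, B5->T, B5->T, B5->F, B6->F
  B7->F
collecting distinct outcomes: B1=T, B2=F, B3=F, B4=F, B5=T, B5=F, B6=F, B7=F
Answer: B1=T, B2=F, B3=F, B4=F, B5=T, B5=F, B6=F, B7=F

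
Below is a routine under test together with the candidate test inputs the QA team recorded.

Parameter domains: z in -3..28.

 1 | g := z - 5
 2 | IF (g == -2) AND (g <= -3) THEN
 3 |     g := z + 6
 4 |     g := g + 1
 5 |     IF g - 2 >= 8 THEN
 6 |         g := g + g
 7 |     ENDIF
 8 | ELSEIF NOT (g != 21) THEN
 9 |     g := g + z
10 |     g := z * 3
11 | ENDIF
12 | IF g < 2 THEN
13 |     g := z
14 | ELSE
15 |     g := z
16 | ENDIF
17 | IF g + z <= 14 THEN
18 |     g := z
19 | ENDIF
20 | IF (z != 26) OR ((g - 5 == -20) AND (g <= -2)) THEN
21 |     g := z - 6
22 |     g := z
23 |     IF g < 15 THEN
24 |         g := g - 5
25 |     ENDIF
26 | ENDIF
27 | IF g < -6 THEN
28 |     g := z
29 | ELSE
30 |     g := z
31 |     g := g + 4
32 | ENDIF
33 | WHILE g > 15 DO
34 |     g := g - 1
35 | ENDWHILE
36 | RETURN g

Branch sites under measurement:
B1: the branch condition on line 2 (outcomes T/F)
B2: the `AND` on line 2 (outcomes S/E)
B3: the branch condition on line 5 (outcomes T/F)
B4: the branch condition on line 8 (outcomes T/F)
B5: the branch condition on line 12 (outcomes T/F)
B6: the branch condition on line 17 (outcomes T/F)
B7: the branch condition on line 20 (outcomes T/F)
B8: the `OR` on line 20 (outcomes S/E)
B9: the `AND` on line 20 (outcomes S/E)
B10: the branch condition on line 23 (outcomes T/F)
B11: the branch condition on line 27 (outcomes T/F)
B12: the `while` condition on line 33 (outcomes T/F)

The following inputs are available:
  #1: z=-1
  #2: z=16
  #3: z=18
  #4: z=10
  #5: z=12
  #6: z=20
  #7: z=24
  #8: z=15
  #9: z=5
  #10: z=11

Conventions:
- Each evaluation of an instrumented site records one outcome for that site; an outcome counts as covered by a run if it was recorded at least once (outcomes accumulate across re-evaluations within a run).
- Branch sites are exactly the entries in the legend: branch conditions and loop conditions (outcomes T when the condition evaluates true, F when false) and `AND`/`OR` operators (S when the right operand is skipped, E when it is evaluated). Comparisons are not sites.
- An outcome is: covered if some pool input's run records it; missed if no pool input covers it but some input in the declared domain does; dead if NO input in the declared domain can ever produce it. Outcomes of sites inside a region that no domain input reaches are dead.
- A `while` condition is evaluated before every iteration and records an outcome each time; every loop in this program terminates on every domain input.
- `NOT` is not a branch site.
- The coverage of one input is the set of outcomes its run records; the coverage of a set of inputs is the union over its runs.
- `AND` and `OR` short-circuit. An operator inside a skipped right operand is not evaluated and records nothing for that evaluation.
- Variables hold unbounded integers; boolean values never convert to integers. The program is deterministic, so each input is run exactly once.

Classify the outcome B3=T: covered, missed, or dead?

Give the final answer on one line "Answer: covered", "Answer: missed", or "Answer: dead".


no pool input records B3=T
checking all 32 inputs in the declared domain: B3=T is never recorded -> dead
Answer: dead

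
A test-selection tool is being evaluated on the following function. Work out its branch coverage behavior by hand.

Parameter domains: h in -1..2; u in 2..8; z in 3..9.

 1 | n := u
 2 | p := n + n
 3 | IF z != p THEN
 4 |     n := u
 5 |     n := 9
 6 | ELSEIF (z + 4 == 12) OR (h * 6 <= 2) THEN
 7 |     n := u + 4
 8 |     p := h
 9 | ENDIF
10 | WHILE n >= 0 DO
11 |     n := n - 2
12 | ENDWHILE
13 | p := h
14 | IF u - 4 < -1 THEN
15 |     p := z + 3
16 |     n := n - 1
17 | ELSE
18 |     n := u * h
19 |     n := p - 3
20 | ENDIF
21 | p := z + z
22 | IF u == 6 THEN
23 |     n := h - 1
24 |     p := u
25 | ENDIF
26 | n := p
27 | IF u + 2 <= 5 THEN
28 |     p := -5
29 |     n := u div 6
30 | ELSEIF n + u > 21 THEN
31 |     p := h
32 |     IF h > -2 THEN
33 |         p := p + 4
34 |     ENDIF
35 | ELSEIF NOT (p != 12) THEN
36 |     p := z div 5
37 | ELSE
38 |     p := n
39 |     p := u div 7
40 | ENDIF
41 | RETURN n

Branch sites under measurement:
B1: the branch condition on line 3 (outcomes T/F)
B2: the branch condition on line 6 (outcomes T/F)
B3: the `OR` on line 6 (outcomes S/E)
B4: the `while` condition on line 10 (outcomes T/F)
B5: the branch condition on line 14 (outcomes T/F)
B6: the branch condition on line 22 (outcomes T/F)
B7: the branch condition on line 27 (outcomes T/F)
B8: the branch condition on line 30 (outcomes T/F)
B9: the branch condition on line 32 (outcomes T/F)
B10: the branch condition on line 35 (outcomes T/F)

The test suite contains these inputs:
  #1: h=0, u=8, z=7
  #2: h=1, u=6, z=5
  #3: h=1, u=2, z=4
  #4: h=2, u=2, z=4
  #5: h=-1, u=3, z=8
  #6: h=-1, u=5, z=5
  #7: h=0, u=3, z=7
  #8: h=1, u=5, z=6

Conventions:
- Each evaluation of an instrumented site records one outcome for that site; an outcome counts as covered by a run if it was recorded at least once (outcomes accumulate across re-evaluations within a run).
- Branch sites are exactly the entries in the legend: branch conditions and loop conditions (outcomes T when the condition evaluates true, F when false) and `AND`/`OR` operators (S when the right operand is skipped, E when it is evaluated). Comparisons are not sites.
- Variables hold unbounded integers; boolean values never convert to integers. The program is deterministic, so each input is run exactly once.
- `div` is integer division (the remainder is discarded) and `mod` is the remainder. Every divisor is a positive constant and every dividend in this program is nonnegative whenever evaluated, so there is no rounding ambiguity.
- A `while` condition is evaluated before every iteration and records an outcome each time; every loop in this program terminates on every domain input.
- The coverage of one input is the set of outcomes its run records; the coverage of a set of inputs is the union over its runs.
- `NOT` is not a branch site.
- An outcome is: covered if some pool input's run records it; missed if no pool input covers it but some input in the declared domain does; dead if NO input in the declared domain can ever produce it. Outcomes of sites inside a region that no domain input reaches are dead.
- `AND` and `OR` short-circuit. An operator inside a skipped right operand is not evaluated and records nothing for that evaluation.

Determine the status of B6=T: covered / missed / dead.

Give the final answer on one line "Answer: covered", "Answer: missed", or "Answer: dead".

B6=T is recorded by pool input(s) 2 -> covered

Answer: covered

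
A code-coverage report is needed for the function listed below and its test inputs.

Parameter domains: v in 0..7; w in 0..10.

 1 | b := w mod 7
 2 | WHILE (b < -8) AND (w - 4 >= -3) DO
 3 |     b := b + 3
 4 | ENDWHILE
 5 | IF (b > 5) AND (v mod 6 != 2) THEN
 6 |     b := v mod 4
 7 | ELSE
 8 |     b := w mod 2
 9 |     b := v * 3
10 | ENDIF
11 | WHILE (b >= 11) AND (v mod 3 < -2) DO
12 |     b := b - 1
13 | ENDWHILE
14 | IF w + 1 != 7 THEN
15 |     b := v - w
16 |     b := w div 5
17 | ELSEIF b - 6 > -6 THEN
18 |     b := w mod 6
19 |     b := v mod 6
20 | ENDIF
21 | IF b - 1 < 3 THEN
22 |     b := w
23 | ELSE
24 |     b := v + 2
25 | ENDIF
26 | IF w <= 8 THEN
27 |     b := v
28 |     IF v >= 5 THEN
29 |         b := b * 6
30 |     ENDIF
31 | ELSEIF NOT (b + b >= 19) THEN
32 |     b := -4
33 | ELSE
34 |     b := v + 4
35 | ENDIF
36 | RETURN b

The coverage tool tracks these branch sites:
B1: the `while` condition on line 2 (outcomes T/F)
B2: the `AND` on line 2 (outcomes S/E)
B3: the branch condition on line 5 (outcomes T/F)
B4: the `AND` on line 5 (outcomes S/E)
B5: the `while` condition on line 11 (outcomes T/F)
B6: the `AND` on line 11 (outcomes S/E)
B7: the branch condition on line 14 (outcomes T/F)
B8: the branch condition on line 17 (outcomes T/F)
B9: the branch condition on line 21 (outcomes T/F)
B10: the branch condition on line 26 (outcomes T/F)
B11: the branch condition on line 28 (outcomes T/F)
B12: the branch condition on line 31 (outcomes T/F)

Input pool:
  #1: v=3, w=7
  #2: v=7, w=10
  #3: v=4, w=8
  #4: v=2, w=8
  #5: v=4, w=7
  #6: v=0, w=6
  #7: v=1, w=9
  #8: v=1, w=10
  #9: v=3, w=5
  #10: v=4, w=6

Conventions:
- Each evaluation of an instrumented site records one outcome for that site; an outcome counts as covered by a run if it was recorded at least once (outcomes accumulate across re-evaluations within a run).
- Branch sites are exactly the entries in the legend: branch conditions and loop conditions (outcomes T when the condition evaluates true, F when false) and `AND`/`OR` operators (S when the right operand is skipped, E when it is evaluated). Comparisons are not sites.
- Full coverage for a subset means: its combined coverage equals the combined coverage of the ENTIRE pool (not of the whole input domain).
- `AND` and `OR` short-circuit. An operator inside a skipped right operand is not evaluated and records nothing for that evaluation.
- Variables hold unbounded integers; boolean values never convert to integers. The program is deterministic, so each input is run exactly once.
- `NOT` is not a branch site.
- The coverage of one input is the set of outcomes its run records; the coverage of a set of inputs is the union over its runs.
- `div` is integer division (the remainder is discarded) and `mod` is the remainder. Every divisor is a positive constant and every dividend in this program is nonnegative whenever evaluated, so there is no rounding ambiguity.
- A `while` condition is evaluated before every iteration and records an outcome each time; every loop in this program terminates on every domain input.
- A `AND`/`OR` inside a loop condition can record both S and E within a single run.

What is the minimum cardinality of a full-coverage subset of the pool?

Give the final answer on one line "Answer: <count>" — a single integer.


input #1 (v=3, w=7): covers B1=F, B2=S, B3=F, B4=S, B5=F, B6=S, B7=T, B9=T, B10=T, B11=F
input #2 (v=7, w=10): covers B1=F, B2=S, B3=F, B4=S, B5=F, B6=E, B7=T, B9=T, B10=F, B12=F
input #3 (v=4, w=8): covers B1=F, B2=S, B3=F, B4=S, B5=F, B6=E, B7=T, B9=T, B10=T, B11=F
input #4 (v=2, w=8): covers B1=F, B2=S, B3=F, B4=S, B5=F, B6=S, B7=T, B9=T, B10=T, B11=F
input #5 (v=4, w=7): covers B1=F, B2=S, B3=F, B4=S, B5=F, B6=E, B7=T, B9=T, B10=T, B11=F
input #6 (v=0, w=6): covers B1=F, B2=S, B3=T, B4=E, B5=F, B6=S, B7=F, B8=F, B9=T, B10=T, B11=F
input #7 (v=1, w=9): covers B1=F, B2=S, B3=F, B4=S, B5=F, B6=S, B7=T, B9=T, B10=F, B12=T
input #8 (v=1, w=10): covers B1=F, B2=S, B3=F, B4=S, B5=F, B6=S, B7=T, B9=T, B10=F, B12=F
input #9 (v=3, w=5): covers B1=F, B2=S, B3=F, B4=S, B5=F, B6=S, B7=T, B9=T, B10=T, B11=F
input #10 (v=4, w=6): covers B1=F, B2=S, B3=T, B4=E, B5=F, B6=S, B7=F, B8=F, B9=T, B10=T, B11=F
together the pool reaches 18 outcomes: B1=F, B2=S, B3=T, B3=F, B4=S, B4=E, B5=F, B6=S, B6=E, B7=T, B7=F, B8=F, B9=T, B10=T, B10=F, B11=F, B12=T, B12=F
size 1 is not enough: best union over all size-1 subsets is 11/18
size 2 is not enough: best union over all size-2 subsets is 17/18
inputs {2, 6, 7} (size 3) cover everything; no size-3 subset with a lexicographically smaller index list covers all 18
Answer: 3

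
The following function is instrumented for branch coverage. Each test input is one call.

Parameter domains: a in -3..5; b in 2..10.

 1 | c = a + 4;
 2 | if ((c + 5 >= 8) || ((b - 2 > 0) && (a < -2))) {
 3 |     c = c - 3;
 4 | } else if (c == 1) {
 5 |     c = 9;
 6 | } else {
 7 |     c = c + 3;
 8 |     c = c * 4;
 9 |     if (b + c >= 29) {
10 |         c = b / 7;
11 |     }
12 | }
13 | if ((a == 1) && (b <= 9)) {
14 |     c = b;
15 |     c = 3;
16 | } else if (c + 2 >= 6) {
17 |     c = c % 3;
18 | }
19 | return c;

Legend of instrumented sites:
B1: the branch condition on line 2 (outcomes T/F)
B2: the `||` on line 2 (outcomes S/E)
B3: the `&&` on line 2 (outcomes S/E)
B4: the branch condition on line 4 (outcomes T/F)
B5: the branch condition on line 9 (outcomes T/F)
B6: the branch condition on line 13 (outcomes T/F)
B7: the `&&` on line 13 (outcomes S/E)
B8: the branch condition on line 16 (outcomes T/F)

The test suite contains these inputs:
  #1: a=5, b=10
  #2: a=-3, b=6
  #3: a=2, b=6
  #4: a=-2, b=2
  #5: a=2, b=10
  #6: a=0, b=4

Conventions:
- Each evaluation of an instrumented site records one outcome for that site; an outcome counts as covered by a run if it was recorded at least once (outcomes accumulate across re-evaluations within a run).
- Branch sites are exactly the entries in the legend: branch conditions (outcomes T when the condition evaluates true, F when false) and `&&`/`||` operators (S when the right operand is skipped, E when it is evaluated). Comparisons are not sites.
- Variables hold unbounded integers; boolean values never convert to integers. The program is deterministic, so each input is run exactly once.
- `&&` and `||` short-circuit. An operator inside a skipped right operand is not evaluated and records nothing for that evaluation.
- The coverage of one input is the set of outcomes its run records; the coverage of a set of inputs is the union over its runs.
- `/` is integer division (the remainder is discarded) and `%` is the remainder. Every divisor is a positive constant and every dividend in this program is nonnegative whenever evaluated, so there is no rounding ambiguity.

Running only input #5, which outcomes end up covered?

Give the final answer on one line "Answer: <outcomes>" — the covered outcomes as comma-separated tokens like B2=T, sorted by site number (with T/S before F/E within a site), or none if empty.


Running input #5 (a=2, b=10), event by event:
  B2->S, B1->T, B7->S, B6->F, B8->F
as a set, this run covers: B1=T, B2=S, B6=F, B7=S, B8=F
Answer: B1=T, B2=S, B6=F, B7=S, B8=F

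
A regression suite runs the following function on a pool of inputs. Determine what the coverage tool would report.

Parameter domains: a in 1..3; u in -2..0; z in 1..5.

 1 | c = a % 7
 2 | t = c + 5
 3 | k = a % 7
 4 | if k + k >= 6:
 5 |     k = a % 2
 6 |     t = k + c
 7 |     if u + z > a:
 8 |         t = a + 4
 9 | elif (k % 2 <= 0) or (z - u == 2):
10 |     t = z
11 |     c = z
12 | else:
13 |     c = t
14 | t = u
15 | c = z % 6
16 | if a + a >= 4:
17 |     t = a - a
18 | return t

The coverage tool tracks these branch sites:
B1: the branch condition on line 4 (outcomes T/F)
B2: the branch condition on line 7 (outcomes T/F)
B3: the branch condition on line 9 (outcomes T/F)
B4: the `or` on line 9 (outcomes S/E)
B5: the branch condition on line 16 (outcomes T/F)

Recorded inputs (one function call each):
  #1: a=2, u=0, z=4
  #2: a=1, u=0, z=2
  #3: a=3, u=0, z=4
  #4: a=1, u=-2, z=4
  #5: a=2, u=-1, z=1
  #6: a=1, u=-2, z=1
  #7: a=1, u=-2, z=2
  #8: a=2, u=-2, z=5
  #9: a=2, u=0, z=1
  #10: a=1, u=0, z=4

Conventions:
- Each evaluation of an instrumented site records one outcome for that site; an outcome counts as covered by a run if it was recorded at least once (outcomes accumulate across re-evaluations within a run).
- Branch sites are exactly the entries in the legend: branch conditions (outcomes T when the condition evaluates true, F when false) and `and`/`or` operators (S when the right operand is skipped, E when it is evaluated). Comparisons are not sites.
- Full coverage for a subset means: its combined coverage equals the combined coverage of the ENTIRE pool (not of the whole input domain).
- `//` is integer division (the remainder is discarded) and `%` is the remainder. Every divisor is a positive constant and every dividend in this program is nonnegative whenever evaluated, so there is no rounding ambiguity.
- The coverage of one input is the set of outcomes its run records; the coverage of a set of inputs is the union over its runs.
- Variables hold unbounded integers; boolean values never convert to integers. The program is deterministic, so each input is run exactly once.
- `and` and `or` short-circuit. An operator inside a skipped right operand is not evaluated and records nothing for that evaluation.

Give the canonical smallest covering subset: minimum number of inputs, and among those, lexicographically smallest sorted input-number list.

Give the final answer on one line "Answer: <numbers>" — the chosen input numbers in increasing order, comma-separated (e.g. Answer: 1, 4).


test 1 (a=2, u=0, z=4) hits B1=F, B3=T, B4=S, B5=T
test 2 (a=1, u=0, z=2) hits B1=F, B3=T, B4=E, B5=F
test 3 (a=3, u=0, z=4) hits B1=T, B2=T, B5=T
test 4 (a=1, u=-2, z=4) hits B1=F, B3=F, B4=E, B5=F
test 5 (a=2, u=-1, z=1) hits B1=F, B3=T, B4=S, B5=T
test 6 (a=1, u=-2, z=1) hits B1=F, B3=F, B4=E, B5=F
test 7 (a=1, u=-2, z=2) hits B1=F, B3=F, B4=E, B5=F
test 8 (a=2, u=-2, z=5) hits B1=F, B3=T, B4=S, B5=T
test 9 (a=2, u=0, z=1) hits B1=F, B3=T, B4=S, B5=T
test 10 (a=1, u=0, z=4) hits B1=F, B3=F, B4=E, B5=F
together the pool reaches 9 outcomes: B1=T, B1=F, B2=T, B3=T, B3=F, B4=S, B4=E, B5=T, B5=F
every size-1 subset falls short of the 9 outcomes (best: 4/9)
every size-2 subset falls short of the 9 outcomes (best: 7/9)
the canonical winner is {1, 3, 4}: size 3, full 9-outcome coverage, earliest index list among size-3 covers
Answer: 1, 3, 4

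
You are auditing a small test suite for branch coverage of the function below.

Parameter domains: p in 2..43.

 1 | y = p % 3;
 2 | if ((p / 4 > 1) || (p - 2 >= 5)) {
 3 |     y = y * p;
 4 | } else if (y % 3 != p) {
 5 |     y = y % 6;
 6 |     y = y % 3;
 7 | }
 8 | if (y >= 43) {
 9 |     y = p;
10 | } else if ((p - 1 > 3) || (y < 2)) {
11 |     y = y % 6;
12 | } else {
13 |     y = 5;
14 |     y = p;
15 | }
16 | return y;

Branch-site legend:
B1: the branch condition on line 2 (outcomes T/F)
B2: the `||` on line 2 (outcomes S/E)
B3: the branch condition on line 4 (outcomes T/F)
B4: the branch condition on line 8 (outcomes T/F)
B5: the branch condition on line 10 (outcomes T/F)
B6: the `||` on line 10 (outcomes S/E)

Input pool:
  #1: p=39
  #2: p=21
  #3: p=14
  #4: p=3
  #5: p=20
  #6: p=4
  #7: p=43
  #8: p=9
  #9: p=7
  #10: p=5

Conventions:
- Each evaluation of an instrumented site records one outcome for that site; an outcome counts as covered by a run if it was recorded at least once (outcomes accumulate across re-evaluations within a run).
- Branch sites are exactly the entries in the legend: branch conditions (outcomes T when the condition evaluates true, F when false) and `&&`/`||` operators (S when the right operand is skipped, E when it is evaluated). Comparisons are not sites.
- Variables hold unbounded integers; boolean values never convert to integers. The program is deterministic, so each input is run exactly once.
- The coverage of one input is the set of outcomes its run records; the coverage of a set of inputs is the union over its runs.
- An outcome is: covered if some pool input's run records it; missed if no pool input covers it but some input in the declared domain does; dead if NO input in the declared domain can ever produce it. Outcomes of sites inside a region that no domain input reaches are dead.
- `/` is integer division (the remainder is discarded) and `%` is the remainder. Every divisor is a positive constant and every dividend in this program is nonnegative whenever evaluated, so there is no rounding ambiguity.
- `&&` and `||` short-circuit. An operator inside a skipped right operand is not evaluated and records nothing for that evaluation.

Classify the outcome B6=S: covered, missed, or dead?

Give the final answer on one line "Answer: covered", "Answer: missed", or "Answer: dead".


B6=S is recorded by pool input(s) 1, 2, 3, 5, 8, 9, 10 -> covered
Answer: covered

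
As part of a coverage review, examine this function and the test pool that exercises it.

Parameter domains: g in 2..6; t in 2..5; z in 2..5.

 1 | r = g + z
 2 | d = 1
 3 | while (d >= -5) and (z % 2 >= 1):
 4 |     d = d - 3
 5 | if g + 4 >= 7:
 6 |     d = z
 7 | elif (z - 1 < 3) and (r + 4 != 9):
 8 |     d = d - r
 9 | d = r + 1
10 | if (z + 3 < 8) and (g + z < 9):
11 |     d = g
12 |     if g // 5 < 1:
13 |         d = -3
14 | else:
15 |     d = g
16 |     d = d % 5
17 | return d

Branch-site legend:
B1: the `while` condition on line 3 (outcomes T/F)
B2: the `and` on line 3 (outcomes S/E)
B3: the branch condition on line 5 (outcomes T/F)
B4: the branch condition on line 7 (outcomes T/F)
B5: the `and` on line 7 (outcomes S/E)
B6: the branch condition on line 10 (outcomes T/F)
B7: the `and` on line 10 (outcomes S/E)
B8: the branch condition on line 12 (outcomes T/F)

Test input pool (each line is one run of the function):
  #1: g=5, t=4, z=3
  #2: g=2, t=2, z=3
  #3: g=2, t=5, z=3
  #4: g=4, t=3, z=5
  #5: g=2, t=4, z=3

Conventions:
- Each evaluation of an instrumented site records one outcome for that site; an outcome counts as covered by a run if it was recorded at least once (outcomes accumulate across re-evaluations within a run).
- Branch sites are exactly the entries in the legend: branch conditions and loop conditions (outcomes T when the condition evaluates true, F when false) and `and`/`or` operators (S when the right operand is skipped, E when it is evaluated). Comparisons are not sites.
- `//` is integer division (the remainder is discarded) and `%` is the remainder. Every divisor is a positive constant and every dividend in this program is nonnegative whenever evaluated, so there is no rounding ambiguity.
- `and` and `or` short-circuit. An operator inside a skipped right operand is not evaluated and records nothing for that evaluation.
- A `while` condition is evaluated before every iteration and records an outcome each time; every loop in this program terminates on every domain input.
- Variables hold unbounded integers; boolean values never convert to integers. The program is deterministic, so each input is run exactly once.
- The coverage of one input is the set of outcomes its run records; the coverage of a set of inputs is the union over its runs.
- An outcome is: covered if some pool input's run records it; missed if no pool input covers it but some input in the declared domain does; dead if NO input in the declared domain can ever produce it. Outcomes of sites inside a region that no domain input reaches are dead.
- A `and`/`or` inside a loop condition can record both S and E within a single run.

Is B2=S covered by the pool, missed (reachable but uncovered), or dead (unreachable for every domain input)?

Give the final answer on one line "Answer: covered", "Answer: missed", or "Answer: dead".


B2=S is recorded by pool input(s) 1, 2, 3, 4, 5 -> covered
Answer: covered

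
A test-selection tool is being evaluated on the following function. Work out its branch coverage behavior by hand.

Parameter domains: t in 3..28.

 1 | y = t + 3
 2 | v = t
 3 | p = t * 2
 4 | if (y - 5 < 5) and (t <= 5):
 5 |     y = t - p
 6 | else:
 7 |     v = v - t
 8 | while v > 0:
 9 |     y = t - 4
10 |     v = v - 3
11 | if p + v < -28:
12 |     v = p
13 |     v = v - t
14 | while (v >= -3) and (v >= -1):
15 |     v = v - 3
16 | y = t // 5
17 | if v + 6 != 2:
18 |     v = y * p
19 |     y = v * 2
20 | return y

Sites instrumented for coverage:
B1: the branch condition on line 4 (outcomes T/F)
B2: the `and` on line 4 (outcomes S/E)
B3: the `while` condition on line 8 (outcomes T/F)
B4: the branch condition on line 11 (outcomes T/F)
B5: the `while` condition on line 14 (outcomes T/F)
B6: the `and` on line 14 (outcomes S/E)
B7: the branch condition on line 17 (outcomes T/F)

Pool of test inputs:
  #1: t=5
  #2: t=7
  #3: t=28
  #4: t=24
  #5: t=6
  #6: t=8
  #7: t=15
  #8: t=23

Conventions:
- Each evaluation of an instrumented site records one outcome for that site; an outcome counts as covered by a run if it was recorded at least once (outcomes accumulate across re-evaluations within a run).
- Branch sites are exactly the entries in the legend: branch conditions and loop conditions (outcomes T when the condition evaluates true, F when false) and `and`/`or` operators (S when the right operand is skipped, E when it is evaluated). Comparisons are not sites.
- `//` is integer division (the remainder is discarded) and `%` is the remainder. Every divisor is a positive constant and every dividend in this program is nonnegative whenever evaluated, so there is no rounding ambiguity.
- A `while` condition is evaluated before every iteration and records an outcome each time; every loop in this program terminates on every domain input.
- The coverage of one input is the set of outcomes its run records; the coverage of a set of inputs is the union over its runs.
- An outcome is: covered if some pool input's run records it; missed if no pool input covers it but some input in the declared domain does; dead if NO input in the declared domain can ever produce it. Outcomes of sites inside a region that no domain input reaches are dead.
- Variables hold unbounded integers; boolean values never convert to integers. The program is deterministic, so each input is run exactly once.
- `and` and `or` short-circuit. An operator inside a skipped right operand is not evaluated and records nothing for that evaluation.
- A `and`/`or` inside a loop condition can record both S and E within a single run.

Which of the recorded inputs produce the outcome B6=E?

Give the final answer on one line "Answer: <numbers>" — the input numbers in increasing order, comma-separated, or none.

input #1 (t=5): records B6=E
input #2 (t=7): records B6=E
input #3 (t=28): records B6=E
input #4 (t=24): records B6=E
input #5 (t=6): records B6=E
input #6 (t=8): records B6=E
input #7 (t=15): records B6=E
input #8 (t=23): records B6=E

Answer: 1, 2, 3, 4, 5, 6, 7, 8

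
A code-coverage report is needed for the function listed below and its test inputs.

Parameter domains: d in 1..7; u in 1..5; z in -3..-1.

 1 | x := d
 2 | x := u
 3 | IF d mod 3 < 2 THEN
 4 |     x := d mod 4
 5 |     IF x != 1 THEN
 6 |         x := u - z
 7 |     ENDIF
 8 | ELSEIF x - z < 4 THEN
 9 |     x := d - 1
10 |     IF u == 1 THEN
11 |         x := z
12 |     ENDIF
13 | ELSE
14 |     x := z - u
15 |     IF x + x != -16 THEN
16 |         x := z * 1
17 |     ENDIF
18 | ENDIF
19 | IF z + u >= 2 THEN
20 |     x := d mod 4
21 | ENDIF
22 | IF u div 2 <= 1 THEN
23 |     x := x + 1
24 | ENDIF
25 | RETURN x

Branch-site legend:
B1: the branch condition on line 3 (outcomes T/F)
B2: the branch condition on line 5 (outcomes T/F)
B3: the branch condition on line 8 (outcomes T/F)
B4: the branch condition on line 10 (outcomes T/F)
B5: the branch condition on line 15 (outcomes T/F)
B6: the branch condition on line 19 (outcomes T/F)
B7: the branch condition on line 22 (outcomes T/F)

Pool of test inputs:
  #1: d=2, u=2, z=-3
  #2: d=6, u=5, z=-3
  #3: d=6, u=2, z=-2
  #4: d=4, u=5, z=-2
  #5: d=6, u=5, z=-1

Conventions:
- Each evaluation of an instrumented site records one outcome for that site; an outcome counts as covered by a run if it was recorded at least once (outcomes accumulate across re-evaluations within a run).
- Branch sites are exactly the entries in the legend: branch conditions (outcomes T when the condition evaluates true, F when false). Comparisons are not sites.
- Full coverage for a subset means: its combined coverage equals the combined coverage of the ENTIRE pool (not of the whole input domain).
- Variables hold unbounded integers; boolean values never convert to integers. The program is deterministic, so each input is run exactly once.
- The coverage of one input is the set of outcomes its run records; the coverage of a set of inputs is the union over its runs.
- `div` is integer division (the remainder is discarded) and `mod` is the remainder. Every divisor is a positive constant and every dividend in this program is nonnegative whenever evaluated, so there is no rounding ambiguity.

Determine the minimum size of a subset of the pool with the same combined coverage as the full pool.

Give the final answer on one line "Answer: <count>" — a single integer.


test 1 (d=2, u=2, z=-3) fires B1->F, B3->F, B5->T, B6->F, B7->T; hits B1=F, B3=F, B5=T, B6=F, B7=T
test 2 (d=6, u=5, z=-3) fires B1->T, B2->T, B6->T, B7->F; hits B1=T, B2=T, B6=T, B7=F
test 3 (d=6, u=2, z=-2) fires B1->T, B2->T, B6->F, B7->T; hits B1=T, B2=T, B6=F, B7=T
test 4 (d=4, u=5, z=-2) fires B1->T, B2->T, B6->T, B7->F; hits B1=T, B2=T, B6=T, B7=F
test 5 (d=6, u=5, z=-1) fires B1->T, B2->T, B6->T, B7->F; hits B1=T, B2=T, B6=T, B7=F
pool-wide coverage (9 outcomes): B1=T, B1=F, B2=T, B3=F, B5=T, B6=T, B6=F, B7=T, B7=F
no size-1 subset reaches all 9 outcomes (best union: 5/9)
the canonical winner is {1, 2}: size 2, full 9-outcome coverage, earliest index list among size-2 covers
Answer: 2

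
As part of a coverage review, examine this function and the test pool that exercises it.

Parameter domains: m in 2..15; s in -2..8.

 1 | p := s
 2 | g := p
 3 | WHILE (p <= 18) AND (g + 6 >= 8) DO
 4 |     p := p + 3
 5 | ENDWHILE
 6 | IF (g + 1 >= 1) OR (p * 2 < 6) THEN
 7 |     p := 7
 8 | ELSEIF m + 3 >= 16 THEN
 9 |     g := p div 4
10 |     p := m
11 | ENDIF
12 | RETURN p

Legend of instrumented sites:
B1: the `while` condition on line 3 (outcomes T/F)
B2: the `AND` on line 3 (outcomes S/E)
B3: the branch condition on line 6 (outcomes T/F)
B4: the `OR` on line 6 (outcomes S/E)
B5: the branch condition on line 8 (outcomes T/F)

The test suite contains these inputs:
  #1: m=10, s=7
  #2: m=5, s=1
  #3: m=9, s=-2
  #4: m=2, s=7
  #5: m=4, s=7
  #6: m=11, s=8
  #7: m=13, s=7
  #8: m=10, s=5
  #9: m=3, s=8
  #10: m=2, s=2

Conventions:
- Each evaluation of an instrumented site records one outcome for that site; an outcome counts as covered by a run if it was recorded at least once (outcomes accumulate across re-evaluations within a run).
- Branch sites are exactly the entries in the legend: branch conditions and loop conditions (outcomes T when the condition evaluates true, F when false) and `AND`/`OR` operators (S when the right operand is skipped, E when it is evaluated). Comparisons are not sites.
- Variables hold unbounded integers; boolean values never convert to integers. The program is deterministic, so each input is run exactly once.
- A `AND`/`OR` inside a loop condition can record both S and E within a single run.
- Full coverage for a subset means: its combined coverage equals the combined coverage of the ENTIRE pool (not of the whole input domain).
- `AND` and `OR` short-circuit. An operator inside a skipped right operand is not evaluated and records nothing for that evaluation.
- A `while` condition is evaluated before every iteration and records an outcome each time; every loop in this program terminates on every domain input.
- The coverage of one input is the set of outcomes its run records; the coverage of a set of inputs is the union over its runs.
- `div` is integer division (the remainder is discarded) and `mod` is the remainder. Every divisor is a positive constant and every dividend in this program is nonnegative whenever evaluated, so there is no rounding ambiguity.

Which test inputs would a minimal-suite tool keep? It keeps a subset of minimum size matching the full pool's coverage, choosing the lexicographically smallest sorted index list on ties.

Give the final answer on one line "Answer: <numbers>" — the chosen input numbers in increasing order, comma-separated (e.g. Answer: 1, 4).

input #1, m=10, s=7: events B2->E, B1->T, B2->E, B1->T, B2->E, B1->T, B2->E, B1->T, B2->S, B1->F, B4->S, B3->T; outcomes B1=T, B1=F, B2=S, B2=E, B3=T, B4=S
input #2, m=5, s=1: events B2->E, B1->F, B4->S, B3->T; outcomes B1=F, B2=E, B3=T, B4=S
input #3, m=9, s=-2: events B2->E, B1->F, B4->E, B3->T; outcomes B1=F, B2=E, B3=T, B4=E
input #4, m=2, s=7: events B2->E, B1->T, B2->E, B1->T, B2->E, B1->T, B2->E, B1->T, B2->S, B1->F, B4->S, B3->T; outcomes B1=T, B1=F, B2=S, B2=E, B3=T, B4=S
input #5, m=4, s=7: events B2->E, B1->T, B2->E, B1->T, B2->E, B1->T, B2->E, B1->T, B2->S, B1->F, B4->S, B3->T; outcomes B1=T, B1=F, B2=S, B2=E, B3=T, B4=S
input #6, m=11, s=8: events B2->E, B1->T, B2->E, B1->T, B2->E, B1->T, B2->E, B1->T, B2->S, B1->F, B4->S, B3->T; outcomes B1=T, B1=F, B2=S, B2=E, B3=T, B4=S
input #7, m=13, s=7: events B2->E, B1->T, B2->E, B1->T, B2->E, B1->T, B2->E, B1->T, B2->S, B1->F, B4->S, B3->T; outcomes B1=T, B1=F, B2=S, B2=E, B3=T, B4=S
input #8, m=10, s=5: events B2->E, B1->T, B2->E, B1->T, B2->E, B1->T, B2->E, B1->T, B2->E, B1->T, B2->S, B1->F, B4->S, B3->T; outcomes B1=T, B1=F, B2=S, B2=E, B3=T, B4=S
input #9, m=3, s=8: events B2->E, B1->T, B2->E, B1->T, B2->E, B1->T, B2->E, B1->T, B2->S, B1->F, B4->S, B3->T; outcomes B1=T, B1=F, B2=S, B2=E, B3=T, B4=S
input #10, m=2, s=2: events B2->E, B1->T, B2->E, B1->T, B2->E, B1->T, B2->E, B1->T, B2->E, B1->T, B2->E, B1->T, B2->S, B1->F, ...; outcomes B1=T, B1=F, B2=S, B2=E, B3=T, B4=S
the full pool covers 7 outcomes: B1=T, B1=F, B2=S, B2=E, B3=T, B4=S, B4=E
every size-1 subset falls short of the 7 outcomes (best: 6/7)
size 2: inputs {1, 3} cover all 7 outcomes, and no lexicographically smaller subset of this size does

Answer: 1, 3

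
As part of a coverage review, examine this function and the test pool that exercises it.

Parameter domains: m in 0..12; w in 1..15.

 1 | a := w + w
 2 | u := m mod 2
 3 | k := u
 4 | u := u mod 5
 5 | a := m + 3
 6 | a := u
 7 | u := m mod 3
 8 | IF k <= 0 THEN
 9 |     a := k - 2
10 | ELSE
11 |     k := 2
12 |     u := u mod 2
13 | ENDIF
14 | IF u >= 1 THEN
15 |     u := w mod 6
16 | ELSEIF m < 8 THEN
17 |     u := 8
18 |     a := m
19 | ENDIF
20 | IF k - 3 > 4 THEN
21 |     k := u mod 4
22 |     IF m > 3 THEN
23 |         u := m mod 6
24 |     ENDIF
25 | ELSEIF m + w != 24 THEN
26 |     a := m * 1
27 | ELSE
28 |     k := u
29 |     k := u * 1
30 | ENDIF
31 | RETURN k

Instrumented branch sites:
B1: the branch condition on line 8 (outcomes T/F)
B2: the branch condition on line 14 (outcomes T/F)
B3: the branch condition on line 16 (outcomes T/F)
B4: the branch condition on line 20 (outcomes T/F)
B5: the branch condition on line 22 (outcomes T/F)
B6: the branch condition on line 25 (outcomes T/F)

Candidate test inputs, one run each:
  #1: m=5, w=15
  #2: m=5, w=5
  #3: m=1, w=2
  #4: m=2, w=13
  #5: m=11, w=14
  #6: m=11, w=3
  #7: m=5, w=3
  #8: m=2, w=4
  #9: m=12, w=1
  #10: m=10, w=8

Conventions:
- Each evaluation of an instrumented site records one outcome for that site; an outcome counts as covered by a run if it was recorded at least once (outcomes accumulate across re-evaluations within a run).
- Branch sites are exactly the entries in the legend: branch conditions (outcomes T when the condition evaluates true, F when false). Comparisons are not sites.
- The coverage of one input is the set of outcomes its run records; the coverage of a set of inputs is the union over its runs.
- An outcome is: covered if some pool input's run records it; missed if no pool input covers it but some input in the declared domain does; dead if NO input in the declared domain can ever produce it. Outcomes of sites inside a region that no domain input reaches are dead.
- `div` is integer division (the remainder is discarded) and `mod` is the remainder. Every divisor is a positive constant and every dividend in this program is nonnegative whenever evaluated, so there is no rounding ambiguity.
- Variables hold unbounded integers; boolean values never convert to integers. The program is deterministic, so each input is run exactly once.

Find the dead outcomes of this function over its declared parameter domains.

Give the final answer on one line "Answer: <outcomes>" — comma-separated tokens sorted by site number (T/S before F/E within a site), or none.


exhaustive pass over the 195-input domain:
  B4=T: never recorded by any domain input -> dead
  B5=T: never recorded by any domain input -> dead
  B5=F: never recorded by any domain input -> dead
  reachable outcomes have witnesses, e.g. B1=T (e.g. m=0, w=1), B1=F (e.g. m=1, w=1), B2=T (e.g. m=1, w=1), B2=F (e.g. m=0, w=1)
Answer: B4=T, B5=T, B5=F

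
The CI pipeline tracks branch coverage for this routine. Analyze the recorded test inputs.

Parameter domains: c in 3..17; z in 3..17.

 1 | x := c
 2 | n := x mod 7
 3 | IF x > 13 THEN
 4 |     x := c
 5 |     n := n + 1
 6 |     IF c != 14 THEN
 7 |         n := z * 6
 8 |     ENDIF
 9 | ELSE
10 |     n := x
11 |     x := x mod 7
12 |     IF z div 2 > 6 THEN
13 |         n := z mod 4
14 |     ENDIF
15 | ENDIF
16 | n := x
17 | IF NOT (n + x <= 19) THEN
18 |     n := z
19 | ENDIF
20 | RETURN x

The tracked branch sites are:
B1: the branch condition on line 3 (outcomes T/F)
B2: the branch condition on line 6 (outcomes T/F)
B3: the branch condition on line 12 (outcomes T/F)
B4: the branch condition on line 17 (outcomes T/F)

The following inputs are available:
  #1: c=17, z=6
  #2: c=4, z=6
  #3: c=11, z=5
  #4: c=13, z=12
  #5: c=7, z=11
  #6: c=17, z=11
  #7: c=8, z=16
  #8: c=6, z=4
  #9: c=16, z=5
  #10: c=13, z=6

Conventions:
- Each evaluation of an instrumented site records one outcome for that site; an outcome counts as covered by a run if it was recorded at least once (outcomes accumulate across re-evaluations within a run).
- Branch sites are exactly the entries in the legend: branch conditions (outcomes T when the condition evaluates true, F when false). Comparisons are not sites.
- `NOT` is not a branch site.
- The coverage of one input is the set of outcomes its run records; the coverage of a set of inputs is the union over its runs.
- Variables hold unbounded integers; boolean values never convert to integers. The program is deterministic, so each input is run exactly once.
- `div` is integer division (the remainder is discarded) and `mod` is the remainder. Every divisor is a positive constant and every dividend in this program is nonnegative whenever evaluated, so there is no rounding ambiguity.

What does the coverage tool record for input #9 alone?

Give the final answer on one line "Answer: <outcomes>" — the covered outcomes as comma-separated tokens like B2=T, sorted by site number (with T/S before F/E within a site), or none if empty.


Running input #9 (c=16, z=5), event by event:
  B1->T, B2->T, B4->T
collecting distinct outcomes: B1=T, B2=T, B4=T
Answer: B1=T, B2=T, B4=T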